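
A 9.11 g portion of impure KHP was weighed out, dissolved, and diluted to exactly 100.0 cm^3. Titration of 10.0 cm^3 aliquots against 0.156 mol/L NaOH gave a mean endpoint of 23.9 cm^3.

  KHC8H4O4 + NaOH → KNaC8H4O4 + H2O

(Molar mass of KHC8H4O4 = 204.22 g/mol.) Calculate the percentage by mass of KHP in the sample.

83.6 %

n(NaOH) per titration = 0.0239 × 0.156 = 3.73 × 10^-3 mol
n(KHC8H4O4) in each aliquot = 3.73 × 10^-3 mol (1:1 ratio)
n(KHC8H4O4) in the whole flask = 3.73 × 10^-3 × 100.0/10.0 = 0.0373 mol
mass of KHC8H4O4 = 0.0373 × 204.22 = 7.61 g
% KHC8H4O4 = 7.61 / 9.11 × 100 = 83.6 %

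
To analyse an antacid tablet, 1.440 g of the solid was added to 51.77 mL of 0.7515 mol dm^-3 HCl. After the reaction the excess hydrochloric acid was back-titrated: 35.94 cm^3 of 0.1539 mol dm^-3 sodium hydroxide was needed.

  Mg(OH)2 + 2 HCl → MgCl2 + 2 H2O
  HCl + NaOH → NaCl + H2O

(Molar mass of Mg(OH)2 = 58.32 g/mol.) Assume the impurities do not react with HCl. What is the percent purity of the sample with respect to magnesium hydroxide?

n(HCl) added = 0.05177 × 0.7515 = 0.03891 mol
n(NaOH) used in back-titration = 0.03594 × 0.1539 = 5.531 × 10^-3 mol
n(HCl) left over = 5.531 × 10^-3 mol (1:1 ratio)
n(HCl) consumed by analyte = 0.03891 − 5.531 × 10^-3 = 0.03337 mol
From the 1:2 ratio, n(Mg(OH)2) = 1/2 × 0.03337 = 0.01669 mol
mass of Mg(OH)2 = 0.01669 × 58.32 = 0.9732 g
% Mg(OH)2 = 0.9732 / 1.440 × 100 = 67.58 %

67.58 %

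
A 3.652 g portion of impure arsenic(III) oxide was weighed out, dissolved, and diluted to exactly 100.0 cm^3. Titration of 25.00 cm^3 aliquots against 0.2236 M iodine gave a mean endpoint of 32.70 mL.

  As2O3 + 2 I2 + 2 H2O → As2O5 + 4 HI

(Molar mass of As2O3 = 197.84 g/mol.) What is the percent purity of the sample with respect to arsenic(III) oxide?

79.22 %

n(I2) per titration = 0.03270 × 0.2236 = 7.312 × 10^-3 mol
From the 1:2 ratio, n(As2O3) in each aliquot = 1/2 × 7.312 × 10^-3 = 3.656 × 10^-3 mol
n(As2O3) in the whole flask = 3.656 × 10^-3 × 100.0/25.00 = 0.01462 mol
mass of As2O3 = 0.01462 × 197.84 = 2.893 g
% As2O3 = 2.893 / 3.652 × 100 = 79.22 %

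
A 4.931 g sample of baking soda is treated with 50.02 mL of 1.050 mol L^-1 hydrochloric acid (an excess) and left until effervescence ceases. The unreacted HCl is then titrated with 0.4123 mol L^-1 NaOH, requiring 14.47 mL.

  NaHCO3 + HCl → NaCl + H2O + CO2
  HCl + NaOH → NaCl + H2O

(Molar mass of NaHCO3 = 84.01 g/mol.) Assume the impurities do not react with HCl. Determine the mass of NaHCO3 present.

3.911 g

n(HCl) added = 0.05002 × 1.050 = 0.05252 mol
n(NaOH) used in back-titration = 0.01447 × 0.4123 = 5.966 × 10^-3 mol
n(HCl) left over = 5.966 × 10^-3 mol (1:1 ratio)
n(HCl) consumed by analyte = 0.05252 − 5.966 × 10^-3 = 0.04656 mol
n(NaHCO3) = 0.04656 mol (1:1 ratio)
mass of NaHCO3 = 0.04656 × 84.01 = 3.911 g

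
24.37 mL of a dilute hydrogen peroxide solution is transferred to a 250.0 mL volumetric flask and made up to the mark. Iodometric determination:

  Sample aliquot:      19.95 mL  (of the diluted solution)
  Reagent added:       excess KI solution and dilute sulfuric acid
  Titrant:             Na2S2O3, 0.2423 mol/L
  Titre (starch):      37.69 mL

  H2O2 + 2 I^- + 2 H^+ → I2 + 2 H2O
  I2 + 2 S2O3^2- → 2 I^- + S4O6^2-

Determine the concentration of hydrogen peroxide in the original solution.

2.348 mol/L

n(S2O3^2-) = 0.03769 × 0.2423 = 9.132 × 10^-3 mol
n(I2) = n(S2O3^2-)/2 = 4.566 × 10^-3 mol
n(H2O2) in the aliquot = 4.566 × 10^-3 mol (1:1 ratio)
[H2O2]_dilute = 4.566 × 10^-3 / 0.01995 = 0.2289 mol/L
[H2O2]_original = 0.2289 × 250.0/24.37 = 2.348 mol/L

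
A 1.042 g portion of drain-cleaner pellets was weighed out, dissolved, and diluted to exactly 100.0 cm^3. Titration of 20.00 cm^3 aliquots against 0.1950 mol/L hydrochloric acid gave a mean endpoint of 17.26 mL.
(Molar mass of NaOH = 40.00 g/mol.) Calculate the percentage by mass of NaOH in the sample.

64.60 %

NaOH + HCl → NaCl + H2O
n(HCl) per titration = 0.01726 × 0.1950 = 3.366 × 10^-3 mol
n(NaOH) in each aliquot = 3.366 × 10^-3 mol (1:1 ratio)
n(NaOH) in the whole flask = 3.366 × 10^-3 × 100.0/20.00 = 0.01683 mol
mass of NaOH = 0.01683 × 40.00 = 0.6731 g
% NaOH = 0.6731 / 1.042 × 100 = 64.60 %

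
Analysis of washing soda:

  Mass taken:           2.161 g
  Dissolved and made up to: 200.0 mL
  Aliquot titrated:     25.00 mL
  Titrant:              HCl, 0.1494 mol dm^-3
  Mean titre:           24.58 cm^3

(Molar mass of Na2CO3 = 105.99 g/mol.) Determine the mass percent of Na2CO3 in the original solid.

72.04 %

Na2CO3 + 2 HCl → 2 NaCl + H2O + CO2
n(HCl) per titration = 0.02458 × 0.1494 = 3.672 × 10^-3 mol
From the 1:2 ratio, n(Na2CO3) in each aliquot = 1/2 × 3.672 × 10^-3 = 1.836 × 10^-3 mol
n(Na2CO3) in the whole flask = 1.836 × 10^-3 × 200.0/25.00 = 0.01469 mol
mass of Na2CO3 = 0.01469 × 105.99 = 1.557 g
% Na2CO3 = 1.557 / 2.161 × 100 = 72.04 %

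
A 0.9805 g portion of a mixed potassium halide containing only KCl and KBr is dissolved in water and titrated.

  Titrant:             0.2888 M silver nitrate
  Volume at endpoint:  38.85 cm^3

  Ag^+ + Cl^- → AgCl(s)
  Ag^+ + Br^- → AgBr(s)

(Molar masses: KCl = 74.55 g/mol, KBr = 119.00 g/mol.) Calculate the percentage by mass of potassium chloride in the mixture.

60.67 %

n(AgNO3) = 0.03885 × 0.2888 = 0.01122 mol
Let x = n(KCl), y = n(KBr).
Titrant: 1x + 1y = 0.01122;  mass: 74.55x + 119.00y = 0.9805
Solving, x = 7.979 × 10^-3 mol, y = 3.241 × 10^-3 mol
mass of KCl = 7.979 × 10^-3 × 74.55 = 0.5948 g
% KCl = 0.5948 / 0.9805 × 100 = 60.67 %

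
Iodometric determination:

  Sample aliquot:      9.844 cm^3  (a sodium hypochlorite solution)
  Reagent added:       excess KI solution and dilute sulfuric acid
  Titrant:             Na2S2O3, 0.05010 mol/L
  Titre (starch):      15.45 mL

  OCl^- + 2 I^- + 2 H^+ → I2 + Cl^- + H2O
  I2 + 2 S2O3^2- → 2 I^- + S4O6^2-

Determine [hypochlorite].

n(S2O3^2-) = 0.01545 × 0.05010 = 7.740 × 10^-4 mol
n(I2) = n(S2O3^2-)/2 = 3.870 × 10^-4 mol
n(OCl^-) in the aliquot = 3.870 × 10^-4 mol (1:1 ratio)
[OCl^-] = 3.870 × 10^-4 / 0.009844 = 0.03932 mol/L

0.03932 mol/L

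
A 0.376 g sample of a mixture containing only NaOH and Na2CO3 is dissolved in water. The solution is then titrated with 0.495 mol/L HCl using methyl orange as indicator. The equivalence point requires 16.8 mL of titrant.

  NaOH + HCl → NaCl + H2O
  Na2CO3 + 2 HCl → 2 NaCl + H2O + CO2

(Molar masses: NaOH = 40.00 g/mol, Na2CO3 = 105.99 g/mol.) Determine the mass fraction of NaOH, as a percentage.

n(HCl) = 0.0168 × 0.495 = 8.32 × 10^-3 mol
Let x = n(NaOH), y = n(Na2CO3).
Titrant: 1x + 2y = 8.32 × 10^-3;  mass: 40.00x + 105.99y = 0.376
Solving, x = 4.98 × 10^-3 mol, y = 1.67 × 10^-3 mol
mass of NaOH = 4.98 × 10^-3 × 40.00 = 0.199 g
% NaOH = 0.199 / 0.376 × 100 = 53.0 %

53.0 %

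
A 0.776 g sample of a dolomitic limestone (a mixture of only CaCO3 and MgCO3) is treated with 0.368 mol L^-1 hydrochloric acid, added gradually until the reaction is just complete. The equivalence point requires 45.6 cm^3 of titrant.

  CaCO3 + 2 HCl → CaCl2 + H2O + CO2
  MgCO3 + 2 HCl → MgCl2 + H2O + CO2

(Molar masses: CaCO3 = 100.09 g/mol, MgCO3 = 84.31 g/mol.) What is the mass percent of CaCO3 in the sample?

56.1 %

n(HCl) = 0.0456 × 0.368 = 0.0168 mol
Let x = n(CaCO3), y = n(MgCO3).
Titrant: 2x + 2y = 0.0168;  mass: 100.09x + 84.31y = 0.776
Solving, x = 4.35 × 10^-3 mol, y = 4.04 × 10^-3 mol
mass of CaCO3 = 4.35 × 10^-3 × 100.09 = 0.435 g
% CaCO3 = 0.435 / 0.776 × 100 = 56.1 %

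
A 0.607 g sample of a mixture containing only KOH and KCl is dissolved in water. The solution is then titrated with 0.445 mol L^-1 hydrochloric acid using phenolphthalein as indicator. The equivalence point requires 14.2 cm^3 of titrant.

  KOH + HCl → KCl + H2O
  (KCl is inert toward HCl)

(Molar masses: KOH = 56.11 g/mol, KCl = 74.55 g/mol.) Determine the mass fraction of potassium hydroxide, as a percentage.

n(HCl) = 0.0142 × 0.445 = 6.32 × 10^-3 mol
Let x = n(KOH), y = n(KCl).
Titrant: 1x = 6.32 × 10^-3;  mass: 56.11x + 74.55y = 0.607
Solving, x = 6.32 × 10^-3 mol, y = 3.39 × 10^-3 mol
mass of KOH = 6.32 × 10^-3 × 56.11 = 0.355 g
% KOH = 0.355 / 0.607 × 100 = 58.4 %

58.4 %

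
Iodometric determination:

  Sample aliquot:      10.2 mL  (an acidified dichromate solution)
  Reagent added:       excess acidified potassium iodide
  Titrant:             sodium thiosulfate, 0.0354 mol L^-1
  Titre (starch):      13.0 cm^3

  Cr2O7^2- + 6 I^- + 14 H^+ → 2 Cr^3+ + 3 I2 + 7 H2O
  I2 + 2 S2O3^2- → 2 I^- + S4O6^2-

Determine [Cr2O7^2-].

0.00752 mol/L

n(S2O3^2-) = 0.0130 × 0.0354 = 4.60 × 10^-4 mol
n(I2) = n(S2O3^2-)/2 = 2.30 × 10^-4 mol
From the 1:3 ratio, n(Cr2O7^2-) in the aliquot = 1/3 × 2.30 × 10^-4 = 7.67 × 10^-5 mol
[Cr2O7^2-] = 7.67 × 10^-5 / 0.0102 = 0.00752 mol/L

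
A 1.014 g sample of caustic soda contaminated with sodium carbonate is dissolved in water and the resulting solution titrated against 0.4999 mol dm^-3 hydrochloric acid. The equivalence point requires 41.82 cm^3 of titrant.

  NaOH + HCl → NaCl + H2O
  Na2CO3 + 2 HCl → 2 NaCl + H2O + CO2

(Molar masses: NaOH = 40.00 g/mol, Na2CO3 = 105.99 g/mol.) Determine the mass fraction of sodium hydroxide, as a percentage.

n(HCl) = 0.04182 × 0.4999 = 0.02091 mol
Let x = n(NaOH), y = n(Na2CO3).
Titrant: 1x + 2y = 0.02091;  mass: 40.00x + 105.99y = 1.014
Solving, x = 7.226 × 10^-3 mol, y = 6.840 × 10^-3 mol
mass of NaOH = 7.226 × 10^-3 × 40.00 = 0.2890 g
% NaOH = 0.2890 / 1.014 × 100 = 28.51 %

28.51 %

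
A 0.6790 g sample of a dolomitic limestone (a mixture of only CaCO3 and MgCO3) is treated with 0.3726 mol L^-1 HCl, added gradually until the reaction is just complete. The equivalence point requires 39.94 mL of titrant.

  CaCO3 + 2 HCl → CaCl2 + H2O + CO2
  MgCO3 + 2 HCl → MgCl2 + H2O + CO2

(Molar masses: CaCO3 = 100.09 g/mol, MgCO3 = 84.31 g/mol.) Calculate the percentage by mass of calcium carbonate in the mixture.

n(HCl) = 0.03994 × 0.3726 = 0.01488 mol
Let x = n(CaCO3), y = n(MgCO3).
Titrant: 2x + 2y = 0.01488;  mass: 100.09x + 84.31y = 0.6790
Solving, x = 3.274 × 10^-3 mol, y = 4.167 × 10^-3 mol
mass of CaCO3 = 3.274 × 10^-3 × 100.09 = 0.3277 g
% CaCO3 = 0.3277 / 0.6790 × 100 = 48.26 %

48.26 %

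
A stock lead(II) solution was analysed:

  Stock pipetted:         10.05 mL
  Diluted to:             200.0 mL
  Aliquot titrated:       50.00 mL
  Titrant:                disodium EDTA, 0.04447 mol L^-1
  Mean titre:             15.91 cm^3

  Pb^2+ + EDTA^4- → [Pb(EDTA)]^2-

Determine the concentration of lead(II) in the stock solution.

n(EDTA) = 0.01591 × 0.04447 = 7.075 × 10^-4 mol
n(Pb2+) in the aliquot = 7.075 × 10^-4 mol (1:1 ratio)
[Pb2+]_dilute = 7.075 × 10^-4 / 0.05000 = 0.01415 mol/L
Dilution factor = 200.0 / 10.05 = 19.90
[Pb2+]_stock = 0.01415 × 19.90 = 0.2816 mol/L

0.2816 mol/L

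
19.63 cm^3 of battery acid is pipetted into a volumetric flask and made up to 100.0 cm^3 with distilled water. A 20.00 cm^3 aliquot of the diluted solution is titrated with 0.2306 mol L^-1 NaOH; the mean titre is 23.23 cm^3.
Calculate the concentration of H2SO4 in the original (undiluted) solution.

0.6822 mol/L

H2SO4 + 2 NaOH → Na2SO4 + 2 H2O
n(NaOH) = 0.02323 × 0.2306 = 5.357 × 10^-3 mol
From the 1:2 ratio, n(H2SO4) in the aliquot = 1/2 × 5.357 × 10^-3 = 2.678 × 10^-3 mol
[H2SO4]_dilute = 2.678 × 10^-3 / 0.02000 = 0.1339 mol/L
Dilution factor = 100.0 / 19.63 = 5.094
[H2SO4]_stock = 0.1339 × 5.094 = 0.6822 mol/L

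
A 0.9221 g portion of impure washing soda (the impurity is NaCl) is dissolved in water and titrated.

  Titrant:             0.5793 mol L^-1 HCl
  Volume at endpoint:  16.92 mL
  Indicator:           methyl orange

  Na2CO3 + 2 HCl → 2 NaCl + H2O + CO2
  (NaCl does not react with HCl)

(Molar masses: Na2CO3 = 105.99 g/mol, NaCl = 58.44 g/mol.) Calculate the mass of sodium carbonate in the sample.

0.5194 g

n(HCl) = 0.01692 × 0.5793 = 9.802 × 10^-3 mol
Let x = n(Na2CO3), y = n(NaCl).
Titrant: 2x = 9.802 × 10^-3;  mass: 105.99x + 58.44y = 0.9221
Solving, x = 4.901 × 10^-3 mol, y = 6.890 × 10^-3 mol
mass of Na2CO3 = 4.901 × 10^-3 × 105.99 = 0.5194 g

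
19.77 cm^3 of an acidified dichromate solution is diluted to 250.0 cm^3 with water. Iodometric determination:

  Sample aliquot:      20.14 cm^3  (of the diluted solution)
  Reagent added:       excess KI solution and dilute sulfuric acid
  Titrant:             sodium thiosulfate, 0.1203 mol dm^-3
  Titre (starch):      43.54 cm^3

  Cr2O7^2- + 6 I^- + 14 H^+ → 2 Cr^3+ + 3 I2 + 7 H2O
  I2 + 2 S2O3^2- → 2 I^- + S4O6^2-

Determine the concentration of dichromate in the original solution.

0.5481 mol/L

n(S2O3^2-) = 0.04354 × 0.1203 = 5.238 × 10^-3 mol
n(I2) = n(S2O3^2-)/2 = 2.619 × 10^-3 mol
From the 1:3 ratio, n(Cr2O7^2-) in the aliquot = 1/3 × 2.619 × 10^-3 = 8.730 × 10^-4 mol
[Cr2O7^2-]_dilute = 8.730 × 10^-4 / 0.02014 = 0.04335 mol/L
[Cr2O7^2-]_original = 0.04335 × 250.0/19.77 = 0.5481 mol/L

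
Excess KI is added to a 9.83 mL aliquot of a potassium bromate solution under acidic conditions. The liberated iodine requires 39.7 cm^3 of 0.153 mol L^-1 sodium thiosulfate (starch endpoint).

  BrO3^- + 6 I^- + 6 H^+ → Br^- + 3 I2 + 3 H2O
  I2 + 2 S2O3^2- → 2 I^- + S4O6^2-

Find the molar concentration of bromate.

n(S2O3^2-) = 0.0397 × 0.153 = 6.07 × 10^-3 mol
n(I2) = n(S2O3^2-)/2 = 3.04 × 10^-3 mol
From the 1:3 ratio, n(BrO3^-) in the aliquot = 1/3 × 3.04 × 10^-3 = 1.01 × 10^-3 mol
[BrO3^-] = 1.01 × 10^-3 / 0.00983 = 0.103 mol/L

0.103 mol/L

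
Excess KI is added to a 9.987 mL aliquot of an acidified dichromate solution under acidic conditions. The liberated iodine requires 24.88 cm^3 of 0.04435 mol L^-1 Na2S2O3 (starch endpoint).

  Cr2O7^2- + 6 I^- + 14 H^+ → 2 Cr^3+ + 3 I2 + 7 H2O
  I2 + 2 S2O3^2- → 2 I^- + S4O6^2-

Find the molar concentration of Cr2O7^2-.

0.01841 mol/L

n(S2O3^2-) = 0.02488 × 0.04435 = 1.103 × 10^-3 mol
n(I2) = n(S2O3^2-)/2 = 5.517 × 10^-4 mol
From the 1:3 ratio, n(Cr2O7^2-) in the aliquot = 1/3 × 5.517 × 10^-4 = 1.839 × 10^-4 mol
[Cr2O7^2-] = 1.839 × 10^-4 / 0.009987 = 0.01841 mol/L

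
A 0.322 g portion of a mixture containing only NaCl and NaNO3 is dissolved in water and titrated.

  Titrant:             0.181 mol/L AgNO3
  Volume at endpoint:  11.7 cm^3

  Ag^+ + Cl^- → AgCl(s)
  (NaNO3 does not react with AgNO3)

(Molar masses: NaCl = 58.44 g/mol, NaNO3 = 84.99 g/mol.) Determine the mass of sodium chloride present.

n(AgNO3) = 0.0117 × 0.181 = 2.12 × 10^-3 mol
Let x = n(NaCl), y = n(NaNO3).
Titrant: 1x = 2.12 × 10^-3;  mass: 58.44x + 84.99y = 0.322
Solving, x = 2.12 × 10^-3 mol, y = 2.33 × 10^-3 mol
mass of NaCl = 2.12 × 10^-3 × 58.44 = 0.124 g

0.124 g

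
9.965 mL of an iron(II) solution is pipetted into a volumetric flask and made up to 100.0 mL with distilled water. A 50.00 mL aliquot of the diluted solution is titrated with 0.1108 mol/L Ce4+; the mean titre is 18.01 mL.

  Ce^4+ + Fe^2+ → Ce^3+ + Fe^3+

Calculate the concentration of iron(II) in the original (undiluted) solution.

0.4005 mol/L

n(Ce4+) = 0.01801 × 0.1108 = 1.996 × 10^-3 mol
n(Fe2+) in the aliquot = 1.996 × 10^-3 mol (1:1 ratio)
[Fe2+]_dilute = 1.996 × 10^-3 / 0.05000 = 0.03991 mol/L
Dilution factor = 100.0 / 9.965 = 10.04
[Fe2+]_stock = 0.03991 × 10.04 = 0.4005 mol/L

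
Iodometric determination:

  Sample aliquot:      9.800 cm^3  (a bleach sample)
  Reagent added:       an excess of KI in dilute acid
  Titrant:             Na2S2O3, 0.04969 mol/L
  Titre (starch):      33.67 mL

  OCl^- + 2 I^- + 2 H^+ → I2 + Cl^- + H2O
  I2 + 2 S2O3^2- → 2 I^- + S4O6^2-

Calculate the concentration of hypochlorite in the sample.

0.08536 mol/L

n(S2O3^2-) = 0.03367 × 0.04969 = 1.673 × 10^-3 mol
n(I2) = n(S2O3^2-)/2 = 8.365 × 10^-4 mol
n(OCl^-) in the aliquot = 8.365 × 10^-4 mol (1:1 ratio)
[OCl^-] = 8.365 × 10^-4 / 0.009800 = 0.08536 mol/L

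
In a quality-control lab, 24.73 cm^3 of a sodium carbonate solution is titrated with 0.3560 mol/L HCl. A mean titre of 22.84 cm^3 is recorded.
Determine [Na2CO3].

Na2CO3 + 2 HCl → 2 NaCl + H2O + CO2
n(HCl) = 0.02284 L × 0.3560 mol/L = 8.131 × 10^-3 mol
From the 1:2 mole ratio, n(Na2CO3) = 1/2 × 8.131 × 10^-3 = 4.066 × 10^-3 mol
[Na2CO3] = 4.066 × 10^-3 mol / 0.02473 L = 0.1644 mol/L

0.1644 mol/L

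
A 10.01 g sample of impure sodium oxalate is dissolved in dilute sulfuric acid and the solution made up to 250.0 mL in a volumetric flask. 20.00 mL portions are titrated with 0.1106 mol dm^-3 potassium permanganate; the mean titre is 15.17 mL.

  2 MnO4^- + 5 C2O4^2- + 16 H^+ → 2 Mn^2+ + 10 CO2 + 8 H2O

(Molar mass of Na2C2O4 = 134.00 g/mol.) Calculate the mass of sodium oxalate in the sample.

n(KMnO4) per titration = 0.01517 × 0.1106 = 1.678 × 10^-3 mol
From the 5:2 ratio, n(Na2C2O4) in each aliquot = 5/2 × 1.678 × 10^-3 = 4.195 × 10^-3 mol
n(Na2C2O4) in the whole flask = 4.195 × 10^-3 × 250.0/20.00 = 0.05243 mol
mass of Na2C2O4 = 0.05243 × 134.00 = 7.026 g

7.026 g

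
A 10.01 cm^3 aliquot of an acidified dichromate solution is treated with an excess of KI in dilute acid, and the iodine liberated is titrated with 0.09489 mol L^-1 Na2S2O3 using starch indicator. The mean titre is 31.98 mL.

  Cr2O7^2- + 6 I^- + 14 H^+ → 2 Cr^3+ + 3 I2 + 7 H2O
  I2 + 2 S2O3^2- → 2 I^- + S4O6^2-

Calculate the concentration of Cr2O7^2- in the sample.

n(S2O3^2-) = 0.03198 × 0.09489 = 3.035 × 10^-3 mol
n(I2) = n(S2O3^2-)/2 = 1.517 × 10^-3 mol
From the 1:3 ratio, n(Cr2O7^2-) in the aliquot = 1/3 × 1.517 × 10^-3 = 5.058 × 10^-4 mol
[Cr2O7^2-] = 5.058 × 10^-4 / 0.01001 = 0.05053 mol/L

0.05053 mol/L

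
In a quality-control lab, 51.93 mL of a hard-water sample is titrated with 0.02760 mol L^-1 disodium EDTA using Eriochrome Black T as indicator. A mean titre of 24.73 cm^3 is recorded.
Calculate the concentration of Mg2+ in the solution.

Mg^2+ + EDTA^4- → [Mg(EDTA)]^2-
n(EDTA) = 0.02473 L × 0.02760 mol/L = 6.825 × 10^-4 mol
n(Mg2+) = 6.825 × 10^-4 mol (1:1 mole ratio)
[Mg2+] = 6.825 × 10^-4 mol / 0.05193 L = 0.01314 mol/L

0.01314 mol/L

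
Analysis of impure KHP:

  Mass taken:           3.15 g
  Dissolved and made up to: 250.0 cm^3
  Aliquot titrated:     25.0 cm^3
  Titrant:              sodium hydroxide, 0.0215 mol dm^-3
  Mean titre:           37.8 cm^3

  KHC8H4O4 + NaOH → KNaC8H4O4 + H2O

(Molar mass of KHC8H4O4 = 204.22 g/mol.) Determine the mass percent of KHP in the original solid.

n(NaOH) per titration = 0.0378 × 0.0215 = 8.13 × 10^-4 mol
n(KHC8H4O4) in each aliquot = 8.13 × 10^-4 mol (1:1 ratio)
n(KHC8H4O4) in the whole flask = 8.13 × 10^-4 × 250.0/25.0 = 8.13 × 10^-3 mol
mass of KHC8H4O4 = 8.13 × 10^-3 × 204.22 = 1.66 g
% KHC8H4O4 = 1.66 / 3.15 × 100 = 52.7 %

52.7 %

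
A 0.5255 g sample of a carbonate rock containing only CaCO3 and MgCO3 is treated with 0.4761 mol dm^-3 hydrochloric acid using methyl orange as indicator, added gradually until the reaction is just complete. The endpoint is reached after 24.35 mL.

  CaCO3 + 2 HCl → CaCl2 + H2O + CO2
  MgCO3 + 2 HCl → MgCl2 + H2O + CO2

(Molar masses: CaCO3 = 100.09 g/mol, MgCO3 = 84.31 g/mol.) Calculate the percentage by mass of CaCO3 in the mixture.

n(HCl) = 0.02435 × 0.4761 = 0.01159 mol
Let x = n(CaCO3), y = n(MgCO3).
Titrant: 2x + 2y = 0.01159;  mass: 100.09x + 84.31y = 0.5255
Solving, x = 2.332 × 10^-3 mol, y = 3.465 × 10^-3 mol
mass of CaCO3 = 2.332 × 10^-3 × 100.09 = 0.2334 g
% CaCO3 = 0.2334 / 0.5255 × 100 = 44.41 %

44.41 %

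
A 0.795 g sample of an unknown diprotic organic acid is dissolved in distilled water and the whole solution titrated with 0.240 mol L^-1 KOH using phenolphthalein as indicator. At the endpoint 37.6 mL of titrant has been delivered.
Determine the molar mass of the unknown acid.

176 g/mol

n(KOH) = 0.0376 L × 0.240 mol/L = 9.02 × 10^-3 mol
From the 1:2 ratio, n(H2A) = 1/2 × 9.02 × 10^-3 = 4.51 × 10^-3 mol
M = m / n = 0.795 g / 4.51 × 10^-3 mol = 176 g/mol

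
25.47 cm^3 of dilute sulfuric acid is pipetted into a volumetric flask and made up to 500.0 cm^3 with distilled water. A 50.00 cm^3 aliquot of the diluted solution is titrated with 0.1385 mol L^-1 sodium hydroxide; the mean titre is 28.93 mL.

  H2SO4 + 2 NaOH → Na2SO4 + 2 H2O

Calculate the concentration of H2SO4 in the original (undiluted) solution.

0.7866 mol/L

n(NaOH) = 0.02893 × 0.1385 = 4.007 × 10^-3 mol
From the 1:2 ratio, n(H2SO4) in the aliquot = 1/2 × 4.007 × 10^-3 = 2.003 × 10^-3 mol
[H2SO4]_dilute = 2.003 × 10^-3 / 0.05000 = 0.04007 mol/L
Dilution factor = 500.0 / 25.47 = 19.63
[H2SO4]_stock = 0.04007 × 19.63 = 0.7866 mol/L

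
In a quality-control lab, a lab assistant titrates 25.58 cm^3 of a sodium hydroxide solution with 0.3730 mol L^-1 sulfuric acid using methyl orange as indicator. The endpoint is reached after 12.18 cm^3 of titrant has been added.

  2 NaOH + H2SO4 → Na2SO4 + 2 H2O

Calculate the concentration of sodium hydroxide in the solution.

n(H2SO4) = 0.01218 L × 0.3730 mol/L = 4.543 × 10^-3 mol
From the 2:1 mole ratio, n(NaOH) = 2/1 × 4.543 × 10^-3 = 9.086 × 10^-3 mol
[NaOH] = 9.086 × 10^-3 mol / 0.02558 L = 0.3552 mol/L

0.3552 mol/L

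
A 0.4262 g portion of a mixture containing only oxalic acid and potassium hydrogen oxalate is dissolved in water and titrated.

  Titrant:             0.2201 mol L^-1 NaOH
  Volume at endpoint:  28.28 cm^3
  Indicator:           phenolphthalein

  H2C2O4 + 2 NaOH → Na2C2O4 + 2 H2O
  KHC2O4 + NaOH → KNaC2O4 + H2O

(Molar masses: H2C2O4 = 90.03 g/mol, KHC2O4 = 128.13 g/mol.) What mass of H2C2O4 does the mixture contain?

n(NaOH) = 0.02828 × 0.2201 = 6.224 × 10^-3 mol
Let x = n(H2C2O4), y = n(KHC2O4).
Titrant: 2x + 1y = 6.224 × 10^-3;  mass: 90.03x + 128.13y = 0.4262
Solving, x = 2.234 × 10^-3 mol, y = 1.757 × 10^-3 mol
mass of H2C2O4 = 2.234 × 10^-3 × 90.03 = 0.2011 g

0.2011 g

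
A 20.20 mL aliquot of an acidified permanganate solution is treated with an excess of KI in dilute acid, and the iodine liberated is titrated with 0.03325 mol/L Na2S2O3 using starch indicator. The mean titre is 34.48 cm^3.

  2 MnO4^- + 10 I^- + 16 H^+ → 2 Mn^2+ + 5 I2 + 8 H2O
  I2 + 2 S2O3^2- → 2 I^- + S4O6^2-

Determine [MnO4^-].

n(S2O3^2-) = 0.03448 × 0.03325 = 1.146 × 10^-3 mol
n(I2) = n(S2O3^2-)/2 = 5.732 × 10^-4 mol
From the 2:5 ratio, n(MnO4^-) in the aliquot = 2/5 × 5.732 × 10^-4 = 2.293 × 10^-4 mol
[MnO4^-] = 2.293 × 10^-4 / 0.02020 = 0.01135 mol/L

0.01135 mol/L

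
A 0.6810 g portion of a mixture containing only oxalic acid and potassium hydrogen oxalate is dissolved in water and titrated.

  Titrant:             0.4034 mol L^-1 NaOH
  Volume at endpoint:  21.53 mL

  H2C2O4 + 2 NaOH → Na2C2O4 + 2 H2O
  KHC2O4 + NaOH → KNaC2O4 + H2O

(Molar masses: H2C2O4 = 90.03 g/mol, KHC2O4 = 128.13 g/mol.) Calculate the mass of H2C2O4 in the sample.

0.2339 g

n(NaOH) = 0.02153 × 0.4034 = 8.685 × 10^-3 mol
Let x = n(H2C2O4), y = n(KHC2O4).
Titrant: 2x + 1y = 8.685 × 10^-3;  mass: 90.03x + 128.13y = 0.6810
Solving, x = 2.598 × 10^-3 mol, y = 3.490 × 10^-3 mol
mass of H2C2O4 = 2.598 × 10^-3 × 90.03 = 0.2339 g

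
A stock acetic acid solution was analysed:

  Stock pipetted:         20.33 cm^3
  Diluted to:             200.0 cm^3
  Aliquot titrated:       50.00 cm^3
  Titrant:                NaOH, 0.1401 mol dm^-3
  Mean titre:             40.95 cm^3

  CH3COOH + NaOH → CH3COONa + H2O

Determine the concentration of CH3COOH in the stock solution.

n(NaOH) = 0.04095 × 0.1401 = 5.737 × 10^-3 mol
n(CH3COOH) in the aliquot = 5.737 × 10^-3 mol (1:1 ratio)
[CH3COOH]_dilute = 5.737 × 10^-3 / 0.05000 = 0.1147 mol/L
Dilution factor = 200.0 / 20.33 = 9.838
[CH3COOH]_stock = 0.1147 × 9.838 = 1.129 mol/L

1.129 mol/L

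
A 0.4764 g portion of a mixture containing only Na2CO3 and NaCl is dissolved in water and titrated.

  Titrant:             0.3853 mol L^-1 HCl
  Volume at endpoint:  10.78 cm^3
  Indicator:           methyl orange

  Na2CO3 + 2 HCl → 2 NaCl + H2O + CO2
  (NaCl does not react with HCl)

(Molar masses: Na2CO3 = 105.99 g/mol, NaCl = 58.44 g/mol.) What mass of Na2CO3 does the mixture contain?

n(HCl) = 0.01078 × 0.3853 = 4.154 × 10^-3 mol
Let x = n(Na2CO3), y = n(NaCl).
Titrant: 2x = 4.154 × 10^-3;  mass: 105.99x + 58.44y = 0.4764
Solving, x = 2.077 × 10^-3 mol, y = 4.385 × 10^-3 mol
mass of Na2CO3 = 2.077 × 10^-3 × 105.99 = 0.2201 g

0.2201 g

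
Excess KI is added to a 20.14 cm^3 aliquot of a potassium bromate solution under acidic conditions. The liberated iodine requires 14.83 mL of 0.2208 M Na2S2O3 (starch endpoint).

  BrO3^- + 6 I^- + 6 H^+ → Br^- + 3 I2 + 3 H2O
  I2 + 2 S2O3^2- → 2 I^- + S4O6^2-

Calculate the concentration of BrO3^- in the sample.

n(S2O3^2-) = 0.01483 × 0.2208 = 3.274 × 10^-3 mol
n(I2) = n(S2O3^2-)/2 = 1.637 × 10^-3 mol
From the 1:3 ratio, n(BrO3^-) in the aliquot = 1/3 × 1.637 × 10^-3 = 5.457 × 10^-4 mol
[BrO3^-] = 5.457 × 10^-4 / 0.02014 = 0.02710 mol/L

0.02710 M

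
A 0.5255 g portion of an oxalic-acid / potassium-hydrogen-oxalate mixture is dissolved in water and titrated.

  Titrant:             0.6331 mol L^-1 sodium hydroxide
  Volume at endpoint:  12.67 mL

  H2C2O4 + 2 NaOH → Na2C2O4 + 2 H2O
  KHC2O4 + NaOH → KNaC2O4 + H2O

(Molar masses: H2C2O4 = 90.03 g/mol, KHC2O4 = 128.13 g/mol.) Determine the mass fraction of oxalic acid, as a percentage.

n(NaOH) = 0.01267 × 0.6331 = 8.021 × 10^-3 mol
Let x = n(H2C2O4), y = n(KHC2O4).
Titrant: 2x + 1y = 8.021 × 10^-3;  mass: 90.03x + 128.13y = 0.5255
Solving, x = 3.022 × 10^-3 mol, y = 1.978 × 10^-3 mol
mass of H2C2O4 = 3.022 × 10^-3 × 90.03 = 0.2720 g
% H2C2O4 = 0.2720 / 0.5255 × 100 = 51.77 %

51.77 %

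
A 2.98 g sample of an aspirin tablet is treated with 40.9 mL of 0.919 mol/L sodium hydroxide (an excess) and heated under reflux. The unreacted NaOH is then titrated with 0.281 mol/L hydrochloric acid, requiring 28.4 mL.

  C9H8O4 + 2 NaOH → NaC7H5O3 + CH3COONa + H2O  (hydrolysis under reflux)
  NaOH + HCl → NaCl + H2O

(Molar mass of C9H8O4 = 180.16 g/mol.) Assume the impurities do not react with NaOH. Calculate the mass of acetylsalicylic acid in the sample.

2.67 g

n(NaOH) added = 0.0409 × 0.919 = 0.0376 mol
n(HCl) used in back-titration = 0.0284 × 0.281 = 7.98 × 10^-3 mol
n(NaOH) left over = 7.98 × 10^-3 mol (1:1 ratio)
n(NaOH) consumed by analyte = 0.0376 − 7.98 × 10^-3 = 0.0296 mol
From the 1:2 ratio, n(C9H8O4) = 1/2 × 0.0296 = 0.0148 mol
mass of C9H8O4 = 0.0148 × 180.16 = 2.67 g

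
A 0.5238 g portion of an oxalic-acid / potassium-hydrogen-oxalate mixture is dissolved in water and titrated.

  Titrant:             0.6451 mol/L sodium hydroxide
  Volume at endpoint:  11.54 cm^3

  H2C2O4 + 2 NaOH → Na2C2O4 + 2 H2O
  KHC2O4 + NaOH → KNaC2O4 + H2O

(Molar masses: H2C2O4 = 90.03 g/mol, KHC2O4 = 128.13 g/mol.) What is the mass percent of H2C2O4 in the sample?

n(NaOH) = 0.01154 × 0.6451 = 7.444 × 10^-3 mol
Let x = n(H2C2O4), y = n(KHC2O4).
Titrant: 2x + 1y = 7.444 × 10^-3;  mass: 90.03x + 128.13y = 0.5238
Solving, x = 2.587 × 10^-3 mol, y = 2.270 × 10^-3 mol
mass of H2C2O4 = 2.587 × 10^-3 × 90.03 = 0.2329 g
% H2C2O4 = 0.2329 / 0.5238 × 100 = 44.47 %

44.47 %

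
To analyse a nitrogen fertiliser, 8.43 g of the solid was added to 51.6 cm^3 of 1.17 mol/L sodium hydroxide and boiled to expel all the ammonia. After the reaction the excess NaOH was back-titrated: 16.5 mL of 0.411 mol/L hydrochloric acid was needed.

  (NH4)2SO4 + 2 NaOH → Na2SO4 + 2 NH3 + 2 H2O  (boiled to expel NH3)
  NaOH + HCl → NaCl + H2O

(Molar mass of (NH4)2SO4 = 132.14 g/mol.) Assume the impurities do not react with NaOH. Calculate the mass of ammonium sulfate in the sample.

3.54 g

n(NaOH) added = 0.0516 × 1.17 = 0.0604 mol
n(HCl) used in back-titration = 0.0165 × 0.411 = 6.78 × 10^-3 mol
n(NaOH) left over = 6.78 × 10^-3 mol (1:1 ratio)
n(NaOH) consumed by analyte = 0.0604 − 6.78 × 10^-3 = 0.0536 mol
From the 1:2 ratio, n((NH4)2SO4) = 1/2 × 0.0536 = 0.0268 mol
mass of (NH4)2SO4 = 0.0268 × 132.14 = 3.54 g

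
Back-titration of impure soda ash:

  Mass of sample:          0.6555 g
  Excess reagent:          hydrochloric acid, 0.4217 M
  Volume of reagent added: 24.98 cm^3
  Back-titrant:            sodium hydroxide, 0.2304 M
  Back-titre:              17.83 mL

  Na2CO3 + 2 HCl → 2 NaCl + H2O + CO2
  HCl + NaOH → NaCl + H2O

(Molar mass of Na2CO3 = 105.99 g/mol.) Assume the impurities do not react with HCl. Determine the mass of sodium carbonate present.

0.3405 g

n(HCl) added = 0.02498 × 0.4217 = 0.01053 mol
n(NaOH) used in back-titration = 0.01783 × 0.2304 = 4.108 × 10^-3 mol
n(HCl) left over = 4.108 × 10^-3 mol (1:1 ratio)
n(HCl) consumed by analyte = 0.01053 − 4.108 × 10^-3 = 6.426 × 10^-3 mol
From the 1:2 ratio, n(Na2CO3) = 1/2 × 6.426 × 10^-3 = 3.213 × 10^-3 mol
mass of Na2CO3 = 3.213 × 10^-3 × 105.99 = 0.3405 g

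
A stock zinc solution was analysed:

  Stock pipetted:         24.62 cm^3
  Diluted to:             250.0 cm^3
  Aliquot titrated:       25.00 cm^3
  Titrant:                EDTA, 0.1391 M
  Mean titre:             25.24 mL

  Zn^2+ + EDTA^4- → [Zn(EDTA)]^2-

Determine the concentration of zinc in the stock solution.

n(EDTA) = 0.02524 × 0.1391 = 3.511 × 10^-3 mol
n(Zn2+) in the aliquot = 3.511 × 10^-3 mol (1:1 ratio)
[Zn2+]_dilute = 3.511 × 10^-3 / 0.02500 = 0.1404 mol/L
Dilution factor = 250.0 / 24.62 = 10.15
[Zn2+]_stock = 0.1404 × 10.15 = 1.426 mol/L

1.426 M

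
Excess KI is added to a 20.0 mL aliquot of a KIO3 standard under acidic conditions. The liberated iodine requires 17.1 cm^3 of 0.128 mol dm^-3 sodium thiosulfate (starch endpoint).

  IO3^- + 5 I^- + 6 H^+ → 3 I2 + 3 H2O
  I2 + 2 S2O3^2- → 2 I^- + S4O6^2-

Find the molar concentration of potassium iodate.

0.0182 mol/L

n(S2O3^2-) = 0.0171 × 0.128 = 2.19 × 10^-3 mol
n(I2) = n(S2O3^2-)/2 = 1.09 × 10^-3 mol
From the 1:3 ratio, n(IO3^-) in the aliquot = 1/3 × 1.09 × 10^-3 = 3.65 × 10^-4 mol
[IO3^-] = 3.65 × 10^-4 / 0.0200 = 0.0182 mol/L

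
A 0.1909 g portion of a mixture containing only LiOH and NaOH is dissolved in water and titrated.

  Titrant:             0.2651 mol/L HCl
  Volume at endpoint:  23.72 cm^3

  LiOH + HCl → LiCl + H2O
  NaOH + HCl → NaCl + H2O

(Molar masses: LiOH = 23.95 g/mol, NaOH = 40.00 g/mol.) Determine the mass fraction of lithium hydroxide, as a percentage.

n(HCl) = 0.02372 × 0.2651 = 6.288 × 10^-3 mol
Let x = n(LiOH), y = n(NaOH).
Titrant: 1x + 1y = 6.288 × 10^-3;  mass: 23.95x + 40.00y = 0.1909
Solving, x = 3.777 × 10^-3 mol, y = 2.511 × 10^-3 mol
mass of LiOH = 3.777 × 10^-3 × 23.95 = 0.09047 g
% LiOH = 0.09047 / 0.1909 × 100 = 47.39 %

47.39 %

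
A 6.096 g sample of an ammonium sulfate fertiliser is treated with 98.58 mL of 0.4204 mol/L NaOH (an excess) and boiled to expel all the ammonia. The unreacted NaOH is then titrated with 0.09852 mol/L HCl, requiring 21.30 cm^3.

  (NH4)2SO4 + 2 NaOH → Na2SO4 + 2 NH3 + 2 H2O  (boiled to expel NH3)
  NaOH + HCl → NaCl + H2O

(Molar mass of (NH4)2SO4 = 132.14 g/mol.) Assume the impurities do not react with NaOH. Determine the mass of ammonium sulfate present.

2.599 g

n(NaOH) added = 0.09858 × 0.4204 = 0.04144 mol
n(HCl) used in back-titration = 0.02130 × 0.09852 = 2.098 × 10^-3 mol
n(NaOH) left over = 2.098 × 10^-3 mol (1:1 ratio)
n(NaOH) consumed by analyte = 0.04144 − 2.098 × 10^-3 = 0.03934 mol
From the 1:2 ratio, n((NH4)2SO4) = 1/2 × 0.03934 = 0.01967 mol
mass of (NH4)2SO4 = 0.01967 × 132.14 = 2.599 g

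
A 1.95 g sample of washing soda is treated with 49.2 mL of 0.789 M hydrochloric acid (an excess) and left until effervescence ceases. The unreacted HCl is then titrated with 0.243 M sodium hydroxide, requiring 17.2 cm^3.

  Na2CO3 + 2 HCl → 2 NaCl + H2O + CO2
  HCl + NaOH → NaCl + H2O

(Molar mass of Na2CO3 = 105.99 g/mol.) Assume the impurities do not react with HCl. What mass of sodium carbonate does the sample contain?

1.84 g

n(HCl) added = 0.0492 × 0.789 = 0.0388 mol
n(NaOH) used in back-titration = 0.0172 × 0.243 = 4.18 × 10^-3 mol
n(HCl) left over = 4.18 × 10^-3 mol (1:1 ratio)
n(HCl) consumed by analyte = 0.0388 − 4.18 × 10^-3 = 0.0346 mol
From the 1:2 ratio, n(Na2CO3) = 1/2 × 0.0346 = 0.0173 mol
mass of Na2CO3 = 0.0173 × 105.99 = 1.84 g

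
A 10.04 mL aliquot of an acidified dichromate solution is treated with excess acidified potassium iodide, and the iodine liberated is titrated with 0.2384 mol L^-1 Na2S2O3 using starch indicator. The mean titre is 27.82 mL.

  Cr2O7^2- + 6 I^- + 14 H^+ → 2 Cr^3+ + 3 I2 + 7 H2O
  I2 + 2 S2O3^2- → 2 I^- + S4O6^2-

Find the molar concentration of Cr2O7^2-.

0.1101 mol/L

n(S2O3^2-) = 0.02782 × 0.2384 = 6.632 × 10^-3 mol
n(I2) = n(S2O3^2-)/2 = 3.316 × 10^-3 mol
From the 1:3 ratio, n(Cr2O7^2-) in the aliquot = 1/3 × 3.316 × 10^-3 = 1.105 × 10^-3 mol
[Cr2O7^2-] = 1.105 × 10^-3 / 0.01004 = 0.1101 mol/L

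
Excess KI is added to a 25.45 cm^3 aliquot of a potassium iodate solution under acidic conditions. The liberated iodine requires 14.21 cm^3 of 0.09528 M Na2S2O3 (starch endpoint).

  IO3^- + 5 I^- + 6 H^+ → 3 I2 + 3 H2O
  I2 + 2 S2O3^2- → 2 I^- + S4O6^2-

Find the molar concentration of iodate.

n(S2O3^2-) = 0.01421 × 0.09528 = 1.354 × 10^-3 mol
n(I2) = n(S2O3^2-)/2 = 6.770 × 10^-4 mol
From the 1:3 ratio, n(IO3^-) in the aliquot = 1/3 × 6.770 × 10^-4 = 2.257 × 10^-4 mol
[IO3^-] = 2.257 × 10^-4 / 0.02545 = 0.008867 mol/L

0.008867 M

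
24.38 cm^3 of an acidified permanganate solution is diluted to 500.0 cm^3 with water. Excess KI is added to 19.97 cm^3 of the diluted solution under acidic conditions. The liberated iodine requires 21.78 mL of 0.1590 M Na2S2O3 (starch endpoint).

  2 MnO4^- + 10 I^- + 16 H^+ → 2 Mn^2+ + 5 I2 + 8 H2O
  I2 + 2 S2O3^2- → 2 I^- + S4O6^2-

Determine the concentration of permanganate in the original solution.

n(S2O3^2-) = 0.02178 × 0.1590 = 3.463 × 10^-3 mol
n(I2) = n(S2O3^2-)/2 = 1.732 × 10^-3 mol
From the 2:5 ratio, n(MnO4^-) in the aliquot = 2/5 × 1.732 × 10^-3 = 6.926 × 10^-4 mol
[MnO4^-]_dilute = 6.926 × 10^-4 / 0.01997 = 0.03468 mol/L
[MnO4^-]_original = 0.03468 × 500.0/24.38 = 0.7113 mol/L

0.7113 M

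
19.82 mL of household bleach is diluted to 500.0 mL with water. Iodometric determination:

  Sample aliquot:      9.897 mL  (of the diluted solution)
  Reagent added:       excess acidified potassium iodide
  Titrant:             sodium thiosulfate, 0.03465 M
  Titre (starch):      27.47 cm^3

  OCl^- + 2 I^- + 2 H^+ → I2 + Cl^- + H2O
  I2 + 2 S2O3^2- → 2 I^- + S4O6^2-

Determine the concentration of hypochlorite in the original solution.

1.213 M

n(S2O3^2-) = 0.02747 × 0.03465 = 9.518 × 10^-4 mol
n(I2) = n(S2O3^2-)/2 = 4.759 × 10^-4 mol
n(OCl^-) in the aliquot = 4.759 × 10^-4 mol (1:1 ratio)
[OCl^-]_dilute = 4.759 × 10^-4 / 0.009897 = 0.04809 mol/L
[OCl^-]_original = 0.04809 × 500.0/19.82 = 1.213 mol/L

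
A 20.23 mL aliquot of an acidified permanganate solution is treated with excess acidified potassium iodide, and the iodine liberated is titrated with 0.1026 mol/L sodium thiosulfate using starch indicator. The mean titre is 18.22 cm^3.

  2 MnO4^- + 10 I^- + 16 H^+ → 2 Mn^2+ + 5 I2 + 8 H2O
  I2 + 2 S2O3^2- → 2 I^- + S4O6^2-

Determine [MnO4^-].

n(S2O3^2-) = 0.01822 × 0.1026 = 1.869 × 10^-3 mol
n(I2) = n(S2O3^2-)/2 = 9.347 × 10^-4 mol
From the 2:5 ratio, n(MnO4^-) in the aliquot = 2/5 × 9.347 × 10^-4 = 3.739 × 10^-4 mol
[MnO4^-] = 3.739 × 10^-4 / 0.02023 = 0.01848 mol/L

0.01848 mol/L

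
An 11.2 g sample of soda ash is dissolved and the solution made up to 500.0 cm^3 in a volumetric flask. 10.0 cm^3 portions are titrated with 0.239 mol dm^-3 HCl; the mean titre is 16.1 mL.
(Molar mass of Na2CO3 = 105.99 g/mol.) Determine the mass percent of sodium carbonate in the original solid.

Na2CO3 + 2 HCl → 2 NaCl + H2O + CO2
n(HCl) per titration = 0.0161 × 0.239 = 3.85 × 10^-3 mol
From the 1:2 ratio, n(Na2CO3) in each aliquot = 1/2 × 3.85 × 10^-3 = 1.92 × 10^-3 mol
n(Na2CO3) in the whole flask = 1.92 × 10^-3 × 500.0/10.0 = 0.0962 mol
mass of Na2CO3 = 0.0962 × 105.99 = 10.2 g
% Na2CO3 = 10.2 / 11.2 × 100 = 91.0 %

91.0 %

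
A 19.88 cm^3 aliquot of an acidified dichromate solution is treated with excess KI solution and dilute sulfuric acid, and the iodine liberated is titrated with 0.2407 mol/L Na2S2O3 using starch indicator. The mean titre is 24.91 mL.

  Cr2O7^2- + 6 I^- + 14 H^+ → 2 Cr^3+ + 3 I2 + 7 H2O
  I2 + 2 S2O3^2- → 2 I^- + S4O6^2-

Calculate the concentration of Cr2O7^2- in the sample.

n(S2O3^2-) = 0.02491 × 0.2407 = 5.996 × 10^-3 mol
n(I2) = n(S2O3^2-)/2 = 2.998 × 10^-3 mol
From the 1:3 ratio, n(Cr2O7^2-) in the aliquot = 1/3 × 2.998 × 10^-3 = 9.993 × 10^-4 mol
[Cr2O7^2-] = 9.993 × 10^-4 / 0.01988 = 0.05027 mol/L

0.05027 mol/L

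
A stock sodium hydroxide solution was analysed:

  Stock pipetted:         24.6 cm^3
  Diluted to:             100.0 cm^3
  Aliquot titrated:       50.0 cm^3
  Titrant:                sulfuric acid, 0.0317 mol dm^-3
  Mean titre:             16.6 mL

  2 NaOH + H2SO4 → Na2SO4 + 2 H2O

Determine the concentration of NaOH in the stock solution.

0.0856 mol/L

n(H2SO4) = 0.0166 × 0.0317 = 5.26 × 10^-4 mol
From the 2:1 ratio, n(NaOH) in the aliquot = 2/1 × 5.26 × 10^-4 = 1.05 × 10^-3 mol
[NaOH]_dilute = 1.05 × 10^-3 / 0.0500 = 0.0210 mol/L
Dilution factor = 100.0 / 24.6 = 4.065
[NaOH]_stock = 0.0210 × 4.065 = 0.0856 mol/L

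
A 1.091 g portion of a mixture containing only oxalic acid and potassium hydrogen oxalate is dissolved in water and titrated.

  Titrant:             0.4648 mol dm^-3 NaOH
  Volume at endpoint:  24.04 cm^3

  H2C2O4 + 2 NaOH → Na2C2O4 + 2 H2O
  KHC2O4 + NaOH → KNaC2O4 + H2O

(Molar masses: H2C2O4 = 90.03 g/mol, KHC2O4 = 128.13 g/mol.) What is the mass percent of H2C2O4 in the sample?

16.91 %

n(NaOH) = 0.02404 × 0.4648 = 0.01117 mol
Let x = n(H2C2O4), y = n(KHC2O4).
Titrant: 2x + 1y = 0.01117;  mass: 90.03x + 128.13y = 1.091
Solving, x = 2.050 × 10^-3 mol, y = 7.075 × 10^-3 mol
mass of H2C2O4 = 2.050 × 10^-3 × 90.03 = 0.1845 g
% H2C2O4 = 0.1845 / 1.091 × 100 = 16.91 %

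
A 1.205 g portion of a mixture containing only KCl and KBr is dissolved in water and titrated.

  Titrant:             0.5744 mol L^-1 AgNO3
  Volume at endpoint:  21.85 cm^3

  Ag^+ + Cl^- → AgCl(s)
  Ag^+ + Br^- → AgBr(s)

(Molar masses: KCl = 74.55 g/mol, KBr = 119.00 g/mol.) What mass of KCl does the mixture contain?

0.4839 g

n(AgNO3) = 0.02185 × 0.5744 = 0.01255 mol
Let x = n(KCl), y = n(KBr).
Titrant: 1x + 1y = 0.01255;  mass: 74.55x + 119.00y = 1.205
Solving, x = 6.491 × 10^-3 mol, y = 6.060 × 10^-3 mol
mass of KCl = 6.491 × 10^-3 × 74.55 = 0.4839 g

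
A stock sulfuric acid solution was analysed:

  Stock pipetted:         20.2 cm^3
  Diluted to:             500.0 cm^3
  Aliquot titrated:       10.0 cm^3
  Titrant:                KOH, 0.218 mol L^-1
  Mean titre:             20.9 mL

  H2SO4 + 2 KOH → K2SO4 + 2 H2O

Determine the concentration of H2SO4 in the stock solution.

n(KOH) = 0.0209 × 0.218 = 4.56 × 10^-3 mol
From the 1:2 ratio, n(H2SO4) in the aliquot = 1/2 × 4.56 × 10^-3 = 2.28 × 10^-3 mol
[H2SO4]_dilute = 2.28 × 10^-3 / 0.0100 = 0.228 mol/L
Dilution factor = 500.0 / 20.2 = 24.75
[H2SO4]_stock = 0.228 × 24.75 = 5.64 mol/L

5.64 mol/L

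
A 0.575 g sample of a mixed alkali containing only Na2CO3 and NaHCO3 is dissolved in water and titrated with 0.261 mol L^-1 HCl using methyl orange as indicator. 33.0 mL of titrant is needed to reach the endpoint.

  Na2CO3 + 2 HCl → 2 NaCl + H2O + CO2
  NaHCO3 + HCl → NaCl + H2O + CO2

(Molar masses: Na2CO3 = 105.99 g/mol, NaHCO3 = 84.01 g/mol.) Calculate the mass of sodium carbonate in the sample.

0.254 g

n(HCl) = 0.0330 × 0.261 = 8.61 × 10^-3 mol
Let x = n(Na2CO3), y = n(NaHCO3).
Titrant: 2x + 1y = 8.61 × 10^-3;  mass: 105.99x + 84.01y = 0.575
Solving, x = 2.40 × 10^-3 mol, y = 3.82 × 10^-3 mol
mass of Na2CO3 = 2.40 × 10^-3 × 105.99 = 0.254 g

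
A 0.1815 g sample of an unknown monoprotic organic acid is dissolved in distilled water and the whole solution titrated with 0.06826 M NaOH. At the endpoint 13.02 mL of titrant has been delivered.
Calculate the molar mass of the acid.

204.2 g/mol

n(NaOH) = 0.01302 L × 0.06826 mol/L = 8.887 × 10^-4 mol
n(HA) = 8.887 × 10^-4 mol (1:1 ratio)
M = m / n = 0.1815 g / 8.887 × 10^-4 mol = 204.2 g/mol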